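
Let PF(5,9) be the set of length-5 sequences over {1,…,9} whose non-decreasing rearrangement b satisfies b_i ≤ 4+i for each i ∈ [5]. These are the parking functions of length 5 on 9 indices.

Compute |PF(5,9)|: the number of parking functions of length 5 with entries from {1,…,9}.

#PF = (10−5)·10^(5−1) = 5 · 10000 = 50000
E.g. (8,5,6,2,3) → sorted (2,3,5,6,8): b_i ≤ 4+i ∀i, a PF.

50000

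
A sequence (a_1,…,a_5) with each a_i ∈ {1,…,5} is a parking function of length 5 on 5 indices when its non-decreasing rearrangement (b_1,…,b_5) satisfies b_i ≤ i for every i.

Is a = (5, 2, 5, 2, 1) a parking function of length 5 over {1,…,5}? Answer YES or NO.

NO

Sorted: b = (1, 2, 2, 5, 5).
  b_1=1 ≤ 1
  b_2=2 ≤ 2
  b_3=2 ≤ 3
  b_4=5 > 4
  fails at i=4 ⇒ NO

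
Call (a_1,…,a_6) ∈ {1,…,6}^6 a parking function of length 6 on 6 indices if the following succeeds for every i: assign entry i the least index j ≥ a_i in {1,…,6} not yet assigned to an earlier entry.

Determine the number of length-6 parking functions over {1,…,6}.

16807

#PF = 1·7^5 = 1 · 16807 = 16807 [KW]
E.g. (2,2,3,1,6,3) → sorted (1,2,2,3,3,6): b_i ≤ i ∀i, a PF.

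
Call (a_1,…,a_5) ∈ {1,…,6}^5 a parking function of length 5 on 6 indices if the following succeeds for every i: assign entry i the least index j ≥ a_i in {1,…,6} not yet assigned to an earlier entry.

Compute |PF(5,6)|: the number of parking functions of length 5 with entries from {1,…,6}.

4802

|PF| = 2·7^4 = 2·2401 = 4802 [KW]
E.g. (3,2,1,2,5) → sorted (1,2,2,3,5): b_i ≤ 1+i ∀i, a PF.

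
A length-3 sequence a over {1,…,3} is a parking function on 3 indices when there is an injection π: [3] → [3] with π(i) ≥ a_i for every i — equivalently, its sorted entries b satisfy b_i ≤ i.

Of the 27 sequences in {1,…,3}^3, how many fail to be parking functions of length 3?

11

|PF(3,3)| = (3−3+1)·(3+1)^(3−1) = 1 · 16 = 16 (Pollak)
Check (3,3,3) → sorted (3,3,3): b_1=3>1, not a PF.
Total 27; non-PF = 27−16 = 11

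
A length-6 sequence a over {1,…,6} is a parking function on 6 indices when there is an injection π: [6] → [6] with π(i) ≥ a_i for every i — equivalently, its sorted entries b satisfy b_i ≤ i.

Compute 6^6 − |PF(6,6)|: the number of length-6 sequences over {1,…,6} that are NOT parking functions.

29849

Count = (6+1−6)·(6+1)^{6−1} = 1·16807 = 16807 (Pollak)
Example (5,3,6,4,5,4) → sorted (3,4,4,5,5,6): b_1=3>1, not a PF.
Total 46656; non-PF = 46656−16807 = 29849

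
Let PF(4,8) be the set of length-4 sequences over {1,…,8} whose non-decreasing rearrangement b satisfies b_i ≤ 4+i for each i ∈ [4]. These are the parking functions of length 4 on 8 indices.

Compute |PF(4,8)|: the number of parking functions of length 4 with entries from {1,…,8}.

3645

|PF| = (9−4)·9^(4−1) = 5 · 729 = 3645 [KW]
One tuple (4,4,8,3) → sorted (3,4,4,8): b_i ≤ 4+i ∀i, a PF.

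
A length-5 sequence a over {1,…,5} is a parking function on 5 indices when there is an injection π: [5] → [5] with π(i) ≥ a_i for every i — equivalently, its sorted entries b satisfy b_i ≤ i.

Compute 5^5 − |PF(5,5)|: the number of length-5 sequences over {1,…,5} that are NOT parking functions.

1829

|PF| = (5+1−5)·(5+1)^{5−1} = 1 · 1296 = 1296 (Konheim–Weiss)
One tuple (4,3,3,3,3) → sorted (3,3,3,3,4): b_1=3>1, not a PF.
So 3125 − 1296 = 1829 fail.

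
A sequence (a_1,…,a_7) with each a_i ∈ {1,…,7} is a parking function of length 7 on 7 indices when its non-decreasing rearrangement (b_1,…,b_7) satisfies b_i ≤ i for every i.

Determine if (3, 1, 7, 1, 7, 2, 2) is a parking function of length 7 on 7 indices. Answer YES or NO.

NO

Sorted: b = (1, 1, 2, 2, 3, 7, 7).
  b_1=1 ≤ 1
  b_2=1 ≤ 2
  b_3=2 ≤ 3
  b_4=2 ≤ 4
  b_5=3 ≤ 5
  b_6=7 > 6
  fails at i=6 ⇒ NO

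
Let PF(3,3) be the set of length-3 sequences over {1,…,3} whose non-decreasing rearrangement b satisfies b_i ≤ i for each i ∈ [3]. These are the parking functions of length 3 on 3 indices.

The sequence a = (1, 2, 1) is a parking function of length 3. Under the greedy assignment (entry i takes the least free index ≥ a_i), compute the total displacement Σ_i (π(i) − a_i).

Σπ = 3·4/2 = 6 (π permutes [3]); Σa = 1+2+1 = 4; disp = 6−4 = 2.

2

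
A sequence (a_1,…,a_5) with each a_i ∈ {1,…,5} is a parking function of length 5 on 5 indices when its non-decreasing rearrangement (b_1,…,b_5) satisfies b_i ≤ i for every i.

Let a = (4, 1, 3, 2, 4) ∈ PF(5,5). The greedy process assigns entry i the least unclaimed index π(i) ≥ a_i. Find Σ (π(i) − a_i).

Σπ = 15 ({1..5} each once); Σa = 4+1+3+2+4 = 14; disp = 15−14 = 1.

1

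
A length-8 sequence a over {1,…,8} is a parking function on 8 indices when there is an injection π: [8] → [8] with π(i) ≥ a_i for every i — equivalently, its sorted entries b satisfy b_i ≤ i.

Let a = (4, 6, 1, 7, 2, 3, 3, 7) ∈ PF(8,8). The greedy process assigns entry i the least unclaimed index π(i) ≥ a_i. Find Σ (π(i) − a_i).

3

Σπ = 8·9/2 = 36 (π permutes [8]); Σa = 4+6+1+7+2+3+3+7 = 33; disp = 36−33 = 3.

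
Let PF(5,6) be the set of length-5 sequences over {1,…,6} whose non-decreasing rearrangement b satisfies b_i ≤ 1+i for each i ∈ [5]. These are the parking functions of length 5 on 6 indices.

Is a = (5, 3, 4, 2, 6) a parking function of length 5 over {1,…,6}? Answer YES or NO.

Rearranged: b = (2, 3, 4, 5, 6).
  b_1=2 ≤ 2
  b_2=3 ≤ 3
  b_3=4 ≤ 4
  b_4=5 ≤ 5
  b_5=6 ≤ 6
All bounds hold ⇒ YES

YES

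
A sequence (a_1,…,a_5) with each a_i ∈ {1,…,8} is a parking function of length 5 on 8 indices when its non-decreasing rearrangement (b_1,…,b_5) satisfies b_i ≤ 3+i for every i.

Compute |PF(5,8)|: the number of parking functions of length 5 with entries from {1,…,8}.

|PF(5,8)| = 4·9^4 = 4 · 6561 = 26244
E.g. (7,7,1,4,1) → sorted (1,1,4,7,7): b_i ≤ 3+i ∀i, a PF.

26244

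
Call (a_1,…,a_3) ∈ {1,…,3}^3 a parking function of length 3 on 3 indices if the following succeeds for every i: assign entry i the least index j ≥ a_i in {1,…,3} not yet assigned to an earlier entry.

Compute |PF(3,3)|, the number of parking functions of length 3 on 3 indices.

Count = (3−3+1)·(3+1)^(3−1) = 1×16 = 16
E.g. (3,1,1) → sorted (1,1,3): b_i ≤ i ∀i, a PF.

16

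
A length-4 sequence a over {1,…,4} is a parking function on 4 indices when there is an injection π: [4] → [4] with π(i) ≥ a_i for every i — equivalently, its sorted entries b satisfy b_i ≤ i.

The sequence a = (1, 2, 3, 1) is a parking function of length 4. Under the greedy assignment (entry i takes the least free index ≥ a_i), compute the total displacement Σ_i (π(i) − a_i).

Σπ(i) = 1+…+4 = 10; Σa = 1+2+3+1 = 7; disp = 10−7 = 3.

3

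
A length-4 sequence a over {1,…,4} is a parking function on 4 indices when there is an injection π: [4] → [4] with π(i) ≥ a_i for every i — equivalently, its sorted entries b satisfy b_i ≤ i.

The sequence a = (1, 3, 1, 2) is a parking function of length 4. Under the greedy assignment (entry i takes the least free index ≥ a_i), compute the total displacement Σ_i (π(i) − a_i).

Σπ(i) = 1+…+4 = 10; Σa = 1+3+1+2 = 7; disp = 10−7 = 3.

3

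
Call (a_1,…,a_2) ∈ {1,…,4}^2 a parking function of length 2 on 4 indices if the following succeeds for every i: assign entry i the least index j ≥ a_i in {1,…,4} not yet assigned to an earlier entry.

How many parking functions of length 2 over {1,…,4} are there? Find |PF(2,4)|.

#PF = (5−2)·5^(2−1) = 3×5 = 15
E.g. (3,2) → sorted (2,3): b_i ≤ 2+i ∀i, a PF.

15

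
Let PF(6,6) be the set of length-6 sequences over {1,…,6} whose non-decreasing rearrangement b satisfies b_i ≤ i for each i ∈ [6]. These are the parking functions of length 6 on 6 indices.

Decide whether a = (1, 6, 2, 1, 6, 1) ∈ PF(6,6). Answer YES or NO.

NO

Rearranged: b = (1, 1, 1, 2, 6, 6).
  b_1=1 ≤ 1
  b_2=1 ≤ 2
  b_3=1 ≤ 3
  b_4=2 ≤ 4
  b_5=6 > 5
  fails at i=5 ⇒ NO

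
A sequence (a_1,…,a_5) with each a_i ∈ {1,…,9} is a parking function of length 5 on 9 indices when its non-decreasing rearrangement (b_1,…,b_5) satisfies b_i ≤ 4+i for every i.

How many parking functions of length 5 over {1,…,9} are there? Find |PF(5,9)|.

50000

#PF = (10−5)·10^(5−1) = 5×10000 = 50000 (Pollak)
E.g. (2,8,6,2,7) → sorted (2,2,6,7,8): b_i ≤ 4+i ∀i, a PF.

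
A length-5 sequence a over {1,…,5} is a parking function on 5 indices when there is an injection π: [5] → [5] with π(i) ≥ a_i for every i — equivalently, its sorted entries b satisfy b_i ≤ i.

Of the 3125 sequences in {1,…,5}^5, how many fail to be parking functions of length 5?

1829

#PF = (5−5+1)·(5+1)^(5−1) = 1 · 1296 = 1296 (Konheim–Weiss)
Check (4,4,3,4,4) → sorted (3,4,4,4,4): b_1=3>1, not a PF.
Total 3125; non-PF = 3125−1296 = 1829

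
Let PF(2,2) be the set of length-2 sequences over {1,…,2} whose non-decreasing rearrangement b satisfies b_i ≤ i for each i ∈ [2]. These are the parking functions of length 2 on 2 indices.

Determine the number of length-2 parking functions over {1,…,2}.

3

|PF(2,2)| = (3−2)·3^(2−1) = 1×3 = 3
Check (1,2) → sorted (1,2): b_i ≤ i ∀i, a PF.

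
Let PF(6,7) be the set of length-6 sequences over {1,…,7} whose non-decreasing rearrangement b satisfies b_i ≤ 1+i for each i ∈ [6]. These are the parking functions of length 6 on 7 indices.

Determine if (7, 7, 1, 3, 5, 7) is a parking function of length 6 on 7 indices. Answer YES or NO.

Rearranged: b = (1, 3, 5, 7, 7, 7).
  b_1=1 ≤ 2
  b_2=3 ≤ 3
  b_3=5 > 4
  fails at i=3 ⇒ NO

NO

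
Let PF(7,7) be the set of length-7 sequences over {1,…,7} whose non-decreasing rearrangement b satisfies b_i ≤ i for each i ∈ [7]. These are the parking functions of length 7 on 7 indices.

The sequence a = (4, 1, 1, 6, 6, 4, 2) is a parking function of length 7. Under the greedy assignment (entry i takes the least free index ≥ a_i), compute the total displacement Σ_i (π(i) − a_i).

Σπ(i) = 1+…+7 = 28; Σa = 4+1+1+6+6+4+2 = 24; disp = 28−24 = 4.

4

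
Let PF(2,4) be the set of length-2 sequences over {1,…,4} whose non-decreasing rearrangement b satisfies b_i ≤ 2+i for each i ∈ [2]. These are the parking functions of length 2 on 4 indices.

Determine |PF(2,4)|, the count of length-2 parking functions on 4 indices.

Count = (4−2+1)·(4+1)^(2−1) = 3×5 = 15
Example (2,2) → sorted (2,2): b_i ≤ 2+i ∀i, a PF.

15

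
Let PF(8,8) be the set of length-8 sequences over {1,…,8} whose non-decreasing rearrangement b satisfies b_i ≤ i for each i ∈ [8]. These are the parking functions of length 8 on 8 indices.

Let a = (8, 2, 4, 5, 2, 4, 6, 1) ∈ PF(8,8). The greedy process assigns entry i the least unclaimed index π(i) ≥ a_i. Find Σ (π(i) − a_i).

Σπ(i) = 1+…+8 = 36; Σa = 8+2+4+5+2+4+6+1 = 32; disp = 36−32 = 4.

4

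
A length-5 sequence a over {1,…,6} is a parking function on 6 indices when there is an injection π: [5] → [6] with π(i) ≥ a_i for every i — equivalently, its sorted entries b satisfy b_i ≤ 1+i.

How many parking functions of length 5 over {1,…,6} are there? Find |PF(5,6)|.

|PF(5,6)| = (6−5+1)·(6+1)^(5−1) = 2 · 2401 = 4802
Check (1,6,2,5,3) → sorted (1,2,3,5,6): b_i ≤ 1+i ∀i, a PF.

4802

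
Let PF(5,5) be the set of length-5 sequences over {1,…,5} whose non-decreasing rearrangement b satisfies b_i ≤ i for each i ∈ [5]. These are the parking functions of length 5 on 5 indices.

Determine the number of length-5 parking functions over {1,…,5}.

|PF(5,5)| = 1·6^4 = 1 · 1296 = 1296 (Konheim–Weiss)
E.g. (3,2,5,2,1) → sorted (1,2,2,3,5): b_i ≤ i ∀i, a PF.

1296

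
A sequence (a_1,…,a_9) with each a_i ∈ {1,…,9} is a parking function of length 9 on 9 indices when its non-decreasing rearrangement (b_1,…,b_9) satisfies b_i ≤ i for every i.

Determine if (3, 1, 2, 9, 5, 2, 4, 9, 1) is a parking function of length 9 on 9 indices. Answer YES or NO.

Rearranged: b = (1, 1, 2, 2, 3, 4, 5, 9, 9).
  b_1=1 ≤ 1
  b_2=1 ≤ 2
  b_3=2 ≤ 3
  b_4=2 ≤ 4
  b_5=3 ≤ 5
  b_6=4 ≤ 6
  b_7=5 ≤ 7
  b_8=9 > 8
  fails at i=8 ⇒ NO

NO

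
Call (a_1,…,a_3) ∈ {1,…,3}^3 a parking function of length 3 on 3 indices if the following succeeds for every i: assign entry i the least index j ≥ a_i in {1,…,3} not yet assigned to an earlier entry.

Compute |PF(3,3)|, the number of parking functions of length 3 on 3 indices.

|PF(3,3)| = (4−3)·4^(3−1) = 1×16 = 16
Example (2,1,3) → sorted (1,2,3): b_i ≤ i ∀i, a PF.

16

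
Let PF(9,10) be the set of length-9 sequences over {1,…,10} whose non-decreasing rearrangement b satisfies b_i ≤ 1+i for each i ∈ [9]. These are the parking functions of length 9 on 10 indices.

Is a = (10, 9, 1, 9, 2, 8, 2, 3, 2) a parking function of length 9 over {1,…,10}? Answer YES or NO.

NO

Order a: b = (1, 2, 2, 2, 3, 8, 9, 9, 10).
  b_1=1 ≤ 2
  b_2=2 ≤ 3
  b_3=2 ≤ 4
  b_4=2 ≤ 5
  b_5=3 ≤ 6
  b_6=8 > 7
  fails at i=6 ⇒ NO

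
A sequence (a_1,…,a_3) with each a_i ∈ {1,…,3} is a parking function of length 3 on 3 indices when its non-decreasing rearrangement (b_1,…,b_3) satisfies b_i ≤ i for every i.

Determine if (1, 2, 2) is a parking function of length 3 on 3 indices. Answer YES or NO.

YES

Sorted: b = (1, 2, 2).
  b_1=1 ≤ 1
  b_2=2 ≤ 2
  b_3=2 ≤ 3
All bounds hold ⇒ YES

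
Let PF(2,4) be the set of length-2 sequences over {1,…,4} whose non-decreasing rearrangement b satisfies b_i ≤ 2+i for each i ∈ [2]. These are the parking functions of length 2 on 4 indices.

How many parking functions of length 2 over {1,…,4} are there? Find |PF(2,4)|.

15

Count = (4+1−2)·(4+1)^{2−1} = 3·5 = 15 (Pollak)
Example (4,1) → sorted (1,4): b_i ≤ 2+i ∀i, a PF.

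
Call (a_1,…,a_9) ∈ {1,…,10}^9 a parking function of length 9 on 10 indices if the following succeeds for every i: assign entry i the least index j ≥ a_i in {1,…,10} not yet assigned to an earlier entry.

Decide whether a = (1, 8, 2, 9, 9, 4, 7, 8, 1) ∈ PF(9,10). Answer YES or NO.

Order a: b = (1, 1, 2, 4, 7, 8, 8, 9, 9).
  b_1=1 ≤ 2
  b_2=1 ≤ 3
  b_3=2 ≤ 4
  b_4=4 ≤ 5
  b_5=7 > 6
  fails at i=5 ⇒ NO

NO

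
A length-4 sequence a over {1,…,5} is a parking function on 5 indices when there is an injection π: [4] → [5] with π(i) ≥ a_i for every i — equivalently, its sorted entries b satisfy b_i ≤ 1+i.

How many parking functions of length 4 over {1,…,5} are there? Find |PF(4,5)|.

432

|PF(4,5)| = (5−4+1)·(5+1)^(4−1) = 2×216 = 432
E.g. (4,1,2,4) → sorted (1,2,4,4): b_i ≤ 1+i ∀i, a PF.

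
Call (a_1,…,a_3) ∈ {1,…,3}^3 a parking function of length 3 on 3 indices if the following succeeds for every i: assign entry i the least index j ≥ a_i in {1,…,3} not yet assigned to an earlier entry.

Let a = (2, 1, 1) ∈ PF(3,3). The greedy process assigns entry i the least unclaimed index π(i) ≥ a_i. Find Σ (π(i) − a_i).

2

Σπ = 3·4/2 = 6 (π permutes [3]); Σa = 2+1+1 = 4; disp = 6−4 = 2.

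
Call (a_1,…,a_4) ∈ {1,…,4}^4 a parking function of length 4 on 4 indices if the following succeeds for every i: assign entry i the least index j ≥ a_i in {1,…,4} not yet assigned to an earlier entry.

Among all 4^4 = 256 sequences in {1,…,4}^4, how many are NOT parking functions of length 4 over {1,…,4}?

|PF(4,4)| = (4+1−4)·(4+1)^{4−1} = 1·125 = 125 (Pollak)
E.g. (4,3,2,2) → sorted (2,2,3,4): b_1=2>1, not a PF.
So 256 − 125 = 131 fail.

131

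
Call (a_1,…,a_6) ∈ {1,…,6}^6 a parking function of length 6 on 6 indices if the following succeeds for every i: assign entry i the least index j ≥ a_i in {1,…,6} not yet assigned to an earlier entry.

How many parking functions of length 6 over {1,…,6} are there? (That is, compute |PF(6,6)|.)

|PF| = (6−6+1)·(6+1)^(6−1) = 1 · 16807 = 16807
Check (3,1,1,3,1,4) → sorted (1,1,1,3,3,4): b_i ≤ i ∀i, a PF.

16807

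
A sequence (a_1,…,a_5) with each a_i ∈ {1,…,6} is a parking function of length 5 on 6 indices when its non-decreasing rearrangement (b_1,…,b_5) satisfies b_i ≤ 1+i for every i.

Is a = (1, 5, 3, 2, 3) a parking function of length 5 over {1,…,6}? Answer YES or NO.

Order a: b = (1, 2, 3, 3, 5).
  b_1=1 ≤ 2
  b_2=2 ≤ 3
  b_3=3 ≤ 4
  b_4=3 ≤ 5
  b_5=5 ≤ 6
All bounds hold ⇒ YES

YES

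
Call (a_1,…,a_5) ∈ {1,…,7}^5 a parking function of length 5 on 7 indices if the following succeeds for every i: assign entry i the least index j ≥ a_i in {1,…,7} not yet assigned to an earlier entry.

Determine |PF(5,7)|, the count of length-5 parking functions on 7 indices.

12288

#PF = (7+1−5)·(7+1)^{5−1} = 3 · 4096 = 12288 [KW]
E.g. (1,2,3,7,6) → sorted (1,2,3,6,7): b_i ≤ 2+i ∀i, a PF.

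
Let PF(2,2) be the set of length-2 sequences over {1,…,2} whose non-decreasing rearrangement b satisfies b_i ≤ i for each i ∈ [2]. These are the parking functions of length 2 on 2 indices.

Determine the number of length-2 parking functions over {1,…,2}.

3

#PF = (3−2)·3^(2−1) = 1 · 3 = 3 (Pollak)
Check (2,1) → sorted (1,2): b_i ≤ i ∀i, a PF.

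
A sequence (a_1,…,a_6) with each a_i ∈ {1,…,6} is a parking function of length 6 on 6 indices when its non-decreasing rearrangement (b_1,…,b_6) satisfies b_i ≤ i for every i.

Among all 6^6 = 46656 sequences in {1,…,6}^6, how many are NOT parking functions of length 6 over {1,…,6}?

|PF(6,6)| = (6−6+1)·(6+1)^(6−1) = 1·16807 = 16807 (Konheim–Weiss)
Example (6,6,6,2,6,6) → sorted (2,6,6,6,6,6): b_1=2>1, not a PF.
So 46656 − 16807 = 29849 fail.

29849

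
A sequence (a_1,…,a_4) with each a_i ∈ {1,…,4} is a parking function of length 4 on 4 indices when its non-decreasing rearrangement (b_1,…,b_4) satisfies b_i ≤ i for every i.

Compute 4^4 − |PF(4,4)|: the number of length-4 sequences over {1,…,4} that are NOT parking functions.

Count = (4−4+1)·(4+1)^(4−1) = 1 · 125 = 125 (Konheim–Weiss)
E.g. (4,3,3,4) → sorted (3,3,4,4): b_1=3>1, not a PF.
So 256 − 125 = 131 fail.

131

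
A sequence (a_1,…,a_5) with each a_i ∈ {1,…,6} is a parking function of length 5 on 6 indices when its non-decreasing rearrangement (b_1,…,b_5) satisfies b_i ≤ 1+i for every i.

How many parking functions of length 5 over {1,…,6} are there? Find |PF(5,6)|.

|PF| = (6−5+1)·(6+1)^(5−1) = 2·2401 = 4802 [KW]
One tuple (2,3,4,6,4) → sorted (2,3,4,4,6): b_i ≤ 1+i ∀i, a PF.

4802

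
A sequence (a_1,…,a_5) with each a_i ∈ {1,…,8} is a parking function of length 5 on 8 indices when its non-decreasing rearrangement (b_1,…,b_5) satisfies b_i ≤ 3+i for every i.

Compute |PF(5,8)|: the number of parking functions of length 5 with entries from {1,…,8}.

26244

|PF| = (9−5)·9^(5−1) = 4·6561 = 26244 [KW]
Check (3,6,8,2,3) → sorted (2,3,3,6,8): b_i ≤ 3+i ∀i, a PF.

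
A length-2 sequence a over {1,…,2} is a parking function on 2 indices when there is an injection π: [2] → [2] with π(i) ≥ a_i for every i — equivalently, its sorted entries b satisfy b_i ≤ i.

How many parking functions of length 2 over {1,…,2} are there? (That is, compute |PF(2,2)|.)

3

Count = (2+1−2)·(2+1)^{2−1} = 1 · 3 = 3 [KW]
One tuple (1,1) → sorted (1,1): b_i ≤ i ∀i, a PF.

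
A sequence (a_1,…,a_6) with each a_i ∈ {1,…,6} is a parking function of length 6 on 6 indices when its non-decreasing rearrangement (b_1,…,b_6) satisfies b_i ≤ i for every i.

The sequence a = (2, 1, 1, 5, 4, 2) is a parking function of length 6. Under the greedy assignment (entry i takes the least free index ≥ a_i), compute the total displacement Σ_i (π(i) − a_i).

6

Σπ(i) = 1+…+6 = 21; Σa = 2+1+1+5+4+2 = 15; disp = 21−15 = 6.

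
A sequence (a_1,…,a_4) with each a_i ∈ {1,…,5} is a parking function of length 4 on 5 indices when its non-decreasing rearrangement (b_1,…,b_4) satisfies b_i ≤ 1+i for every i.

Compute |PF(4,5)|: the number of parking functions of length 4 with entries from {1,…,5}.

432

|PF| = 2·6^3 = 2×216 = 432 (Pollak)
Check (2,3,2,5) → sorted (2,2,3,5): b_i ≤ 1+i ∀i, a PF.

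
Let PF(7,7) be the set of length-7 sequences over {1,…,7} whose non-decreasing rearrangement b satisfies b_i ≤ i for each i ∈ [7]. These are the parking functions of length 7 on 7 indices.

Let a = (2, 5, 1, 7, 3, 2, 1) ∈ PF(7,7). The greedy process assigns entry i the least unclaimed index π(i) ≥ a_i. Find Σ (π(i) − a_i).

Σπ = 28 ({1..7} each once); Σa = 2+5+1+7+3+2+1 = 21; disp = 28−21 = 7.

7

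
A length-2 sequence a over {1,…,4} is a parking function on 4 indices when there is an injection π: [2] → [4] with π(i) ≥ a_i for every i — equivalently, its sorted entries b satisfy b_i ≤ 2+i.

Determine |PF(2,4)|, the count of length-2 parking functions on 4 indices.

|PF| = (4+1−2)·(4+1)^{2−1} = 3·5 = 15 [KW]
One tuple (3,1) → sorted (1,3): b_i ≤ 2+i ∀i, a PF.

15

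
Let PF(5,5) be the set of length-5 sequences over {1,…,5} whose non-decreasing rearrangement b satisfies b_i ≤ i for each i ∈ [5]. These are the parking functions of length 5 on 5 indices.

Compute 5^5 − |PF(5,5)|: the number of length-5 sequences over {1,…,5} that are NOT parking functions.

#PF = (5+1−5)·(5+1)^{5−1} = 1 · 1296 = 1296
E.g. (5,5,5,5,3) → sorted (3,5,5,5,5): b_1=3>1, not a PF.
So 3125 − 1296 = 1829 fail.

1829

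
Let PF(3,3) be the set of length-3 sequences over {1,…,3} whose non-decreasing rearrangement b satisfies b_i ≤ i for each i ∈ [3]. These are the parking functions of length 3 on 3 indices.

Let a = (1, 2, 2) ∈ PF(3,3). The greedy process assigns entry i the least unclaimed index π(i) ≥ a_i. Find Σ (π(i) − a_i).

Σπ = 6 ({1..3} each once); Σa = 1+2+2 = 5; disp = 6−5 = 1.

1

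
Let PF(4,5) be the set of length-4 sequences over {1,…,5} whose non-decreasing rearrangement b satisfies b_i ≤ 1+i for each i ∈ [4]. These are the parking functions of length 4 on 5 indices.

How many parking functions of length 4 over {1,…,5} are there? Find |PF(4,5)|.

|PF| = 2·6^3 = 2 · 216 = 432
E.g. (1,3,4,1) → sorted (1,1,3,4): b_i ≤ 1+i ∀i, a PF.

432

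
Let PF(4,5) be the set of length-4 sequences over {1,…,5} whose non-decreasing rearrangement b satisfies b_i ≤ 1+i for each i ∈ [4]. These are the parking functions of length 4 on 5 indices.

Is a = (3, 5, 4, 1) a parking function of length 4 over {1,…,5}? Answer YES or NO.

YES

Order a: b = (1, 3, 4, 5).
  b_1=1 ≤ 2
  b_2=3 ≤ 3
  b_3=4 ≤ 4
  b_4=5 ≤ 5
All bounds hold ⇒ YES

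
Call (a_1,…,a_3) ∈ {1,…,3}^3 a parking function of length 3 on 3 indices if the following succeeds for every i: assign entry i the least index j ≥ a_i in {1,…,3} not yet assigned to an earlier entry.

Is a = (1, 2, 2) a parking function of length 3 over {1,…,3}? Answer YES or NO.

Sorted: b = (1, 2, 2).
  b_1=1 ≤ 1
  b_2=2 ≤ 2
  b_3=2 ≤ 3
All bounds hold ⇒ YES

YES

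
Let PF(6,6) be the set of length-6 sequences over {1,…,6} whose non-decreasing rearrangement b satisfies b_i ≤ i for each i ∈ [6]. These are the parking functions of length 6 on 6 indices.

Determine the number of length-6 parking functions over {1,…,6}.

16807

#PF = (7−6)·7^(6−1) = 1·16807 = 16807 (Konheim–Weiss)
Check (1,1,4,2,4,1) → sorted (1,1,1,2,4,4): b_i ≤ i ∀i, a PF.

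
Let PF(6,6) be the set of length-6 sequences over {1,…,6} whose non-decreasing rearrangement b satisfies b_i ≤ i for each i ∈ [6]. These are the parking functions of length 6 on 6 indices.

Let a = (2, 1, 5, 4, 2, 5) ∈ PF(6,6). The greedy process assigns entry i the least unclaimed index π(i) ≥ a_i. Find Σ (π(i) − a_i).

Σπ = 6·7/2 = 21 (π permutes [6]); Σa = 2+1+5+4+2+5 = 19; disp = 21−19 = 2.

2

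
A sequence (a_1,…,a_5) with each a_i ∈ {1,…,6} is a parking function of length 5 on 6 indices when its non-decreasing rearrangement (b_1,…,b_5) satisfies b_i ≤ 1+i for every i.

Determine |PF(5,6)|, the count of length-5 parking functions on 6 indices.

4802

|PF| = (6−5+1)·(6+1)^(5−1) = 2·2401 = 4802 (Konheim–Weiss)
Example (2,4,1,2,6) → sorted (1,2,2,4,6): b_i ≤ 1+i ∀i, a PF.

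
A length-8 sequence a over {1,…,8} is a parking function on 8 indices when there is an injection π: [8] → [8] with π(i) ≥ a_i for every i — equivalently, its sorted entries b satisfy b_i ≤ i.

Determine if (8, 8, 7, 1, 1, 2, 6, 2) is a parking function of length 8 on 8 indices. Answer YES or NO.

NO

Rearranged: b = (1, 1, 2, 2, 6, 7, 8, 8).
  b_1=1 ≤ 1
  b_2=1 ≤ 2
  b_3=2 ≤ 3
  b_4=2 ≤ 4
  b_5=6 > 5
  fails at i=5 ⇒ NO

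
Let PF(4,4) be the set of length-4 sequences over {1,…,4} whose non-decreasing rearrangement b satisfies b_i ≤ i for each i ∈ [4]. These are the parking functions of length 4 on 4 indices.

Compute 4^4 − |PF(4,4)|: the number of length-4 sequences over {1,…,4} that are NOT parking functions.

|PF| = (4−4+1)·(4+1)^(4−1) = 1 · 125 = 125
E.g. (4,3,3,4) → sorted (3,3,4,4): b_1=3>1, not a PF.
Total 256; non-PF = 256−125 = 131

131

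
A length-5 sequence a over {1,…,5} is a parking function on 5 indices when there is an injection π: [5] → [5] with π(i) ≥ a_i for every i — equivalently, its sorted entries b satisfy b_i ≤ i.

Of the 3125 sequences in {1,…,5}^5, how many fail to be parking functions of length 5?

1829

|PF| = (6−5)·6^(5−1) = 1×1296 = 1296 [KW]
One tuple (5,4,4,5,1) → sorted (1,4,4,5,5): b_2=4>2, not a PF.
Total 3125; non-PF = 3125−1296 = 1829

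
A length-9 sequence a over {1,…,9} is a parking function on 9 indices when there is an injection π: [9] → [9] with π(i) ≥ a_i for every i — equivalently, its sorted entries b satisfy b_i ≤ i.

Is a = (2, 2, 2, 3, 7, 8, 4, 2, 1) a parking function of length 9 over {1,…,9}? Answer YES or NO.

Rearranged: b = (1, 2, 2, 2, 2, 3, 4, 7, 8).
  b_1=1 ≤ 1
  b_2=2 ≤ 2
  b_3=2 ≤ 3
  b_4=2 ≤ 4
  b_5=2 ≤ 5
  b_6=3 ≤ 6
  b_7=4 ≤ 7
  b_8=7 ≤ 8
  b_9=8 ≤ 9
All bounds hold ⇒ YES

YES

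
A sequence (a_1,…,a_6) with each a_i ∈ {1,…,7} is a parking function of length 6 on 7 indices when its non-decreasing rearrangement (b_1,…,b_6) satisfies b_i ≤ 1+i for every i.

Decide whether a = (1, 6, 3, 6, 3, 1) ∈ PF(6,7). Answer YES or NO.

Sorted: b = (1, 1, 3, 3, 6, 6).
  b_1=1 ≤ 2
  b_2=1 ≤ 3
  b_3=3 ≤ 4
  b_4=3 ≤ 5
  b_5=6 ≤ 6
  b_6=6 ≤ 7
All bounds hold ⇒ YES

YES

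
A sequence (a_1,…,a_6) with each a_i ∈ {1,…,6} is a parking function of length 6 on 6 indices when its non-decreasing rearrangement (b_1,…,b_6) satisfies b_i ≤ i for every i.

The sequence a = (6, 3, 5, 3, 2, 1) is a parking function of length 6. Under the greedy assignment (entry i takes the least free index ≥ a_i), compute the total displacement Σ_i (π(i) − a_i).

Σπ(i) = 1+…+6 = 21; Σa = 6+3+5+3+2+1 = 20; disp = 21−20 = 1.

1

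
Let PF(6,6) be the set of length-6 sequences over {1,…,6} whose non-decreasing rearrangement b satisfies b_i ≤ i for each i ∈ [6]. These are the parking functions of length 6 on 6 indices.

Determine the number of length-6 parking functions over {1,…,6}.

16807

|PF| = 1·7^5 = 1 · 16807 = 16807 (Pollak)
One tuple (6,1,4,3,1,5) → sorted (1,1,3,4,5,6): b_i ≤ i ∀i, a PF.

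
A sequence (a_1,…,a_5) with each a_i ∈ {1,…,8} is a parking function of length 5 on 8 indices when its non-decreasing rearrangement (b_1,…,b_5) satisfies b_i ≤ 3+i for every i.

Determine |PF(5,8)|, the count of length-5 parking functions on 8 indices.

|PF| = (8+1−5)·(8+1)^{5−1} = 4 · 6561 = 26244 (Pollak)
E.g. (5,2,5,2,3) → sorted (2,2,3,5,5): b_i ≤ 3+i ∀i, a PF.

26244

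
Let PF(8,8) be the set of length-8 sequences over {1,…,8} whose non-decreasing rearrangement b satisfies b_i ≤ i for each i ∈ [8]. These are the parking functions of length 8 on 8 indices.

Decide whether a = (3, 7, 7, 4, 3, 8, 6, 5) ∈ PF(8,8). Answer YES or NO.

NO

Rearranged: b = (3, 3, 4, 5, 6, 7, 7, 8).
  b_1=3 > 1
  fails at i=1 ⇒ NO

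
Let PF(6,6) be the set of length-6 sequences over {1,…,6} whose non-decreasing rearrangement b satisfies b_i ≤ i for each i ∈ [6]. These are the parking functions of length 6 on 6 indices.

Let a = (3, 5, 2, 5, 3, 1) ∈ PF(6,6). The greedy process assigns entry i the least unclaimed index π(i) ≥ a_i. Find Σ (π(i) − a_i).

2

Σπ = 6·7/2 = 21 (π permutes [6]); Σa = 3+5+2+5+3+1 = 19; disp = 21−19 = 2.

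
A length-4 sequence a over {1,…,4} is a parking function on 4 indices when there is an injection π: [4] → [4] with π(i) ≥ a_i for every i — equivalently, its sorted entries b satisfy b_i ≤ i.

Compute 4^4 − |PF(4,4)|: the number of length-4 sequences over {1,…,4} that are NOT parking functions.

131

|PF(4,4)| = 1·5^3 = 1·125 = 125 (Pollak)
E.g. (4,1,4,2) → sorted (1,2,4,4): b_3=4>3, not a PF.
So 256 − 125 = 131 fail.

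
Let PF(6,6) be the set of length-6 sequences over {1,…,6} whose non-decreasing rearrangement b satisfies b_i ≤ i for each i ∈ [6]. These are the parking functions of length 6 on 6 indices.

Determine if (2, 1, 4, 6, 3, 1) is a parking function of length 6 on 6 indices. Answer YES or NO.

YES

Order a: b = (1, 1, 2, 3, 4, 6).
  b_1=1 ≤ 1
  b_2=1 ≤ 2
  b_3=2 ≤ 3
  b_4=3 ≤ 4
  b_5=4 ≤ 5
  b_6=6 ≤ 6
All bounds hold ⇒ YES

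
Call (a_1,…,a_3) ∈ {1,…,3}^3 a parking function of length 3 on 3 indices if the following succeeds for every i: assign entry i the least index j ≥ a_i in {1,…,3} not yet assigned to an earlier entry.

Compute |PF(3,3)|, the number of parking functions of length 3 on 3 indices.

Count = (4−3)·4^(3−1) = 1 · 16 = 16 (Konheim–Weiss)
Example (1,3,1) → sorted (1,1,3): b_i ≤ i ∀i, a PF.

16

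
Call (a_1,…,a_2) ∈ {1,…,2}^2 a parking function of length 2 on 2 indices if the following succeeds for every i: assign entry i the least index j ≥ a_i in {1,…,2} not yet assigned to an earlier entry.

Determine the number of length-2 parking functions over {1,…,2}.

3

|PF| = (3−2)·3^(2−1) = 1×3 = 3
E.g. (2,1) → sorted (1,2): b_i ≤ i ∀i, a PF.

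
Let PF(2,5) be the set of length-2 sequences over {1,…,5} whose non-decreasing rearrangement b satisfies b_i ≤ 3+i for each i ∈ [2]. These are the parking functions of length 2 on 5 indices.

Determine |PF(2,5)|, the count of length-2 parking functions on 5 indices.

#PF = (5+1−2)·(5+1)^{2−1} = 4 · 6 = 24 (Konheim–Weiss)
Example (3,5) → sorted (3,5): b_i ≤ 3+i ∀i, a PF.

24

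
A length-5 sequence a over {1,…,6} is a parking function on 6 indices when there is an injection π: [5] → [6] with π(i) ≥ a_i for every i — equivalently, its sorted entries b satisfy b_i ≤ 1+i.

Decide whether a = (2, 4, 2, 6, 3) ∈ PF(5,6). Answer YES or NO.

Rearranged: b = (2, 2, 3, 4, 6).
  b_1=2 ≤ 2
  b_2=2 ≤ 3
  b_3=3 ≤ 4
  b_4=4 ≤ 5
  b_5=6 ≤ 6
All bounds hold ⇒ YES

YES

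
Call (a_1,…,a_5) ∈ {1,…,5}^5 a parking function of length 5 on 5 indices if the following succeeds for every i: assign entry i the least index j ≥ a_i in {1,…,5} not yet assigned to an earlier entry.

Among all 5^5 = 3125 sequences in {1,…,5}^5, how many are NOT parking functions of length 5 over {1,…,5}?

Count = (5−5+1)·(5+1)^(5−1) = 1·1296 = 1296 (Pollak)
Example (2,4,2,4,3) → sorted (2,2,3,4,4): b_1=2>1, not a PF.
So 3125 − 1296 = 1829 fail.

1829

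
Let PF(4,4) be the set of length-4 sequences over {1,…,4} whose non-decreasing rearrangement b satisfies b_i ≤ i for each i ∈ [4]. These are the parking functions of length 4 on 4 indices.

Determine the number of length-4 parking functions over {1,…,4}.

#PF = 1·5^3 = 1×125 = 125 (Pollak)
One tuple (1,2,3,4) → sorted (1,2,3,4): b_i ≤ i ∀i, a PF.

125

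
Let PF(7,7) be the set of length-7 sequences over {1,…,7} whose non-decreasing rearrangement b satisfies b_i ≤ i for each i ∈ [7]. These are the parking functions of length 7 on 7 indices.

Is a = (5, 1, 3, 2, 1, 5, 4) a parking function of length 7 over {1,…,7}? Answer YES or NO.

YES

Rearranged: b = (1, 1, 2, 3, 4, 5, 5).
  b_1=1 ≤ 1
  b_2=1 ≤ 2
  b_3=2 ≤ 3
  b_4=3 ≤ 4
  b_5=4 ≤ 5
  b_6=5 ≤ 6
  b_7=5 ≤ 7
All bounds hold ⇒ YES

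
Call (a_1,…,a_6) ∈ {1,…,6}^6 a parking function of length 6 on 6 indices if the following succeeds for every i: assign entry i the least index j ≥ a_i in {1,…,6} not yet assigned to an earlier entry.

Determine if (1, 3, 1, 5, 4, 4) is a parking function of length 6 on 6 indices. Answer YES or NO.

YES

Sorted: b = (1, 1, 3, 4, 4, 5).
  b_1=1 ≤ 1
  b_2=1 ≤ 2
  b_3=3 ≤ 3
  b_4=4 ≤ 4
  b_5=4 ≤ 5
  b_6=5 ≤ 6
All bounds hold ⇒ YES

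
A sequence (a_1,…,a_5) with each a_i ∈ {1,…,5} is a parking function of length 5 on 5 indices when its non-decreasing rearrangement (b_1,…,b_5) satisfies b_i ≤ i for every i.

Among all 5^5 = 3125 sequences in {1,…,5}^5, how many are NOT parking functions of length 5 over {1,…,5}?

|PF(5,5)| = 1·6^4 = 1 · 1296 = 1296
Check (3,4,4,5,1) → sorted (1,3,4,4,5): b_2=3>2, not a PF.
So 3125 − 1296 = 1829 fail.

1829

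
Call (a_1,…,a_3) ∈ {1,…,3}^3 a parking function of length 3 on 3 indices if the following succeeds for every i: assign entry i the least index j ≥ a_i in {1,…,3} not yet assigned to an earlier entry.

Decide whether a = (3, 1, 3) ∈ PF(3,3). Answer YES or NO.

NO

Rearranged: b = (1, 3, 3).
  b_1=1 ≤ 1
  b_2=3 > 2
  fails at i=2 ⇒ NO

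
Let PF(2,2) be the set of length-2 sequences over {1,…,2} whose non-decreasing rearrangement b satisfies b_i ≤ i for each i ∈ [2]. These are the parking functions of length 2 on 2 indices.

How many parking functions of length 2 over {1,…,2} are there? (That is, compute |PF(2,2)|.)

3

Count = 1·3^1 = 1 · 3 = 3 [KW]
Example (2,1) → sorted (1,2): b_i ≤ i ∀i, a PF.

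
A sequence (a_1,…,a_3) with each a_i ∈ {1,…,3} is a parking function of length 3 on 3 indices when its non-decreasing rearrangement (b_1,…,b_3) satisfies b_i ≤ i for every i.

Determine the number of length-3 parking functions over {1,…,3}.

16

|PF(3,3)| = (4−3)·4^(3−1) = 1·16 = 16 [KW]
Example (3,1,1) → sorted (1,1,3): b_i ≤ i ∀i, a PF.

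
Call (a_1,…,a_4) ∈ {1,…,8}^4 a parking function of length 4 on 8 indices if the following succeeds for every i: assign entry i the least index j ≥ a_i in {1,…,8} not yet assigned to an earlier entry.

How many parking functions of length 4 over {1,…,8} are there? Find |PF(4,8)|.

3645

Count = (8−4+1)·(8+1)^(4−1) = 5·729 = 3645 (Pollak)
One tuple (5,7,3,3) → sorted (3,3,5,7): b_i ≤ 4+i ∀i, a PF.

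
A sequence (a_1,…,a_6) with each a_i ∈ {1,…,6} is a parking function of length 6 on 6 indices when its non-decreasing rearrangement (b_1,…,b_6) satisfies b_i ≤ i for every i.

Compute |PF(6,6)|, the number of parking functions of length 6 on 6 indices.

|PF(6,6)| = 1·7^5 = 1×16807 = 16807
Check (1,3,2,6,2,2) → sorted (1,2,2,2,3,6): b_i ≤ i ∀i, a PF.

16807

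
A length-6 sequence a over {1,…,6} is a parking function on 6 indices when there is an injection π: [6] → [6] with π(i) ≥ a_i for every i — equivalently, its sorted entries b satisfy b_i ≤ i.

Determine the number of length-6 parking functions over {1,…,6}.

#PF = (6+1−6)·(6+1)^{6−1} = 1 · 16807 = 16807
One tuple (1,4,6,1,2,1) → sorted (1,1,1,2,4,6): b_i ≤ i ∀i, a PF.

16807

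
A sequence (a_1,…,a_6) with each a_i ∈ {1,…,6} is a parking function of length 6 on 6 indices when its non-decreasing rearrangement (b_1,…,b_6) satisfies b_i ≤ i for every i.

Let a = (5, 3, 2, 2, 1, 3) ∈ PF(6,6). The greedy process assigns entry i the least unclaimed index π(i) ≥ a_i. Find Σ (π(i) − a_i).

5

Σπ = 6·7/2 = 21 (π permutes [6]); Σa = 5+3+2+2+1+3 = 16; disp = 21−16 = 5.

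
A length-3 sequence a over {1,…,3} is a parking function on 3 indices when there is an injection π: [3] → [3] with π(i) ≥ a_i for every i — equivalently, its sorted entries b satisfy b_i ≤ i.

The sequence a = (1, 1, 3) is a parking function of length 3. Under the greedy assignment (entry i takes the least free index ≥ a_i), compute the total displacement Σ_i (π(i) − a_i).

Σπ = 3·4/2 = 6 (π permutes [3]); Σa = 1+1+3 = 5; disp = 6−5 = 1.

1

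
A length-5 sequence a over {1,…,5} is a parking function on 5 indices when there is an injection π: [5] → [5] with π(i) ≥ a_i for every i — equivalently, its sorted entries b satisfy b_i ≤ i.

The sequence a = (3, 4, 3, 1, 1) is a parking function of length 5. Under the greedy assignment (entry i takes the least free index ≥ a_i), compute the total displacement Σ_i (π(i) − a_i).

Σπ = 5·6/2 = 15 (π permutes [5]); Σa = 3+4+3+1+1 = 12; disp = 15−12 = 3.

3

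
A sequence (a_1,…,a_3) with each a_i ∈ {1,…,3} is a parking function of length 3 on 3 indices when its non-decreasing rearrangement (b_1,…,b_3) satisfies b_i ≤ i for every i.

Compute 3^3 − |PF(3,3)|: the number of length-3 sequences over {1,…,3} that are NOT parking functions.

11

#PF = 1·4^2 = 1×16 = 16 (Konheim–Weiss)
Check (3,1,3) → sorted (1,3,3): b_2=3>2, not a PF.
Total 27; non-PF = 27−16 = 11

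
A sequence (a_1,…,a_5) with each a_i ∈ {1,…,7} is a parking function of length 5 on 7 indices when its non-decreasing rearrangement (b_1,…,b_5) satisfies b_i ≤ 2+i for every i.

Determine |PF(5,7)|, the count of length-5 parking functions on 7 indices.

12288

Count = (8−5)·8^(5−1) = 3×4096 = 12288 (Konheim–Weiss)
Example (3,2,1,1,6) → sorted (1,1,2,3,6): b_i ≤ 2+i ∀i, a PF.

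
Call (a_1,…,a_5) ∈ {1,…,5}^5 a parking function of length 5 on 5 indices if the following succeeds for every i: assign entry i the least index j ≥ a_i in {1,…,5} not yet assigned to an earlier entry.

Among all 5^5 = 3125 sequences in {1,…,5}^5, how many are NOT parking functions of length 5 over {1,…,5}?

1829

#PF = 1·6^4 = 1·1296 = 1296 (Pollak)
Check (3,5,4,1,4) → sorted (1,3,4,4,5): b_2=3>2, not a PF.
5^5 − 1296 = 3125 − 1296 = 1829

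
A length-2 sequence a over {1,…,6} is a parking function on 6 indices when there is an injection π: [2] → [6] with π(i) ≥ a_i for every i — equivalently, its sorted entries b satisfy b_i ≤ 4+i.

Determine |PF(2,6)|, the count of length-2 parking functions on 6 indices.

|PF(2,6)| = (6−2+1)·(6+1)^(2−1) = 5×7 = 35 (Pollak)
E.g. (4,6) → sorted (4,6): b_i ≤ 4+i ∀i, a PF.

35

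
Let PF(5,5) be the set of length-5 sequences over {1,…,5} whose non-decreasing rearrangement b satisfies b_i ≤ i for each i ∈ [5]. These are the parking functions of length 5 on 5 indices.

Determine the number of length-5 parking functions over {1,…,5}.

Count = 1·6^4 = 1·1296 = 1296
Example (1,5,3,2,3) → sorted (1,2,3,3,5): b_i ≤ i ∀i, a PF.

1296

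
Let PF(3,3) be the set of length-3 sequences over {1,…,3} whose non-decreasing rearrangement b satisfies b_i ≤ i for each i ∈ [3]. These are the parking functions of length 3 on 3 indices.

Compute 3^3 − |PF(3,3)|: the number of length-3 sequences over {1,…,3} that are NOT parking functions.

11

Count = (3−3+1)·(3+1)^(3−1) = 1·16 = 16 (Pollak)
Check (2,3,2) → sorted (2,2,3): b_1=2>1, not a PF.
3^3 − 16 = 27 − 16 = 11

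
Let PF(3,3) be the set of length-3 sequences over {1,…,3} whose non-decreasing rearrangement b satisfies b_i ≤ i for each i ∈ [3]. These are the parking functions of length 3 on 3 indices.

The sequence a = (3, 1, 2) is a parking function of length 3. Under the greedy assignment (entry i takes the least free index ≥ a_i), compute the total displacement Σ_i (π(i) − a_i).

0

Σπ(i) = 1+…+3 = 6; Σa = 3+1+2 = 6; disp = 6−6 = 0.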